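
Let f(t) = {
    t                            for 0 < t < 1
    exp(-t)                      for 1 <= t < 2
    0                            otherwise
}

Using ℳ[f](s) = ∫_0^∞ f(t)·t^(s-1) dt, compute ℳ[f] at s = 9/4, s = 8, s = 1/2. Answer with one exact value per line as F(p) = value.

F(9/4) = -uppergamma(9/4, 2) + 4/13 + uppergamma(9/4, 1)
F(8) = -37200*exp(-2) + 1/9 + 13700*exp(-1)
F(1/2) = -sqrt(pi)*erfc(sqrt(2)) + sqrt(pi)*erfc(1) + 2/3

the 2 pieces separated at 1 each add one integral
on [0, 1) integrate f = t against the kernel
over [1, 2), the kernel integral of exp(-t) enters the sum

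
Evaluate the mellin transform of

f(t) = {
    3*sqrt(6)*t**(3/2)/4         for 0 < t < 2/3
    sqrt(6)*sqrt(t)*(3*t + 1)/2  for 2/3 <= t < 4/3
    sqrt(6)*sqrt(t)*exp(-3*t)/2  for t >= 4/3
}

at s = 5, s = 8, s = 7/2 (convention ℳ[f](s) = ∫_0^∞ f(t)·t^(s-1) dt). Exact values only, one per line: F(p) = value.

F(5) = (sqrt(2)*(135135*sqrt(pi)*exp(4)*erfc(2) + 9266972)/2223936 + (-98304 + 7471104*sqrt(2))*exp(4)/2223936)*exp(-4)
F(8) = (sqrt(2)*(654729075*sqrt(pi)*exp(4)*erfc(2) + 60943920364)/1085031936 + (-9437184 + 5838471168*sqrt(2))*exp(4)/1085031936)*exp(-4)
F(7/2) = sqrt(6)*(355 + 654*exp(4))*exp(-4)/405

the common scale on t comes off first: t**(3/2) on [0, 1); sqrt(t)*(2*t + 1) on [1, 2); sqrt(t)*exp(-2*t) on [2, ∞)
invert the shared t-power to get t on [0, 1); 2*t + 1 on [1, 2); exp(-2*t) on [2, ∞)
integrate the 3 segments split at 2/3, 4/3, then add the results
∫ 3*sqrt(6)*t**(3/2)/4·t^(s-1) over [0, 2/3)
segment [2/3, 4/3) carries sqrt(6)*sqrt(t)*(3*t + 1)/2; integrate it
over [4/3, ∞), the kernel integral of sqrt(6)*sqrt(t)*exp(-3*t)/2 enters the sum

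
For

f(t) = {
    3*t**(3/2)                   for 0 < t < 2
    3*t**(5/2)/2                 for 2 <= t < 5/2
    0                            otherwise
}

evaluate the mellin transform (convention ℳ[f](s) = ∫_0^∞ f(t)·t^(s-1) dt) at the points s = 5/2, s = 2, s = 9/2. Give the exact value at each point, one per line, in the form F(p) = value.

F(5/2) = 10143/320
F(2) = 32*sqrt(2)/21 + 625*sqrt(10)/96
F(9/2) = 242567/1792

integrate the 2 segments split at 2, then add the results
on [0, 2): add ∫ 3*t**(3/2)·t^(s-1) dt
between 2 and 5/2 the integrand is 3*t**(5/2)/2·t^(s-1)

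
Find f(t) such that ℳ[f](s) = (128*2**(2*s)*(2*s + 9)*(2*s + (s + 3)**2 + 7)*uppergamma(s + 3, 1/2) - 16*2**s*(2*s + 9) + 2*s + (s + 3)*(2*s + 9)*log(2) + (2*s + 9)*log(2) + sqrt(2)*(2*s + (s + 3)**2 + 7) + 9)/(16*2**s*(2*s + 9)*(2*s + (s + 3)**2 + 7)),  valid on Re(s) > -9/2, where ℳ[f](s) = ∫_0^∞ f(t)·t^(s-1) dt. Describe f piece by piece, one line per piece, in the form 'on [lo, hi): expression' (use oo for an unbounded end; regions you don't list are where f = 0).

the shared t-power comes off first: t**(7/2) on [0, 1/2); t**3*log(t) on [1/2, 1); t**2*exp(-t/2) on [1, ∞)
strip the shared t-power: t**(3/2) on [0, 1/2); t*log(t) on [1/2, 1); exp(-t/2) on [1, ∞)
treat the 3 regions marked off by 1/2, 1 separately and sum
on [0, 1/2): add ∫ t**(9/2)·t^(s-1) dt
segment 1/2 to 1 holds t**4*log(t); add its integral
∫ t**3*exp(-t/2)·t^(s-1) over [1, ∞)

on [0, 1/2): t**(9/2)
on [1/2, 1): t**4*log(t)
on [1, oo): t**3*exp(-t/2)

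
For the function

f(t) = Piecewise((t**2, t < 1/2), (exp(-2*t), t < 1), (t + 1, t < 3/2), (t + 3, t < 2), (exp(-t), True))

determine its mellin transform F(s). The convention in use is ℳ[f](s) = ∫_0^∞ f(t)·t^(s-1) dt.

(20*2**(2*s)*s*(s + 2) + 12*2**(2*s)*(s + 2) + 4*2**s*s*(s + 1)*(s + 2)*uppergamma(s, 2) - 8*2**s*s*(s + 2) - 4*2**s*(s + 2) - 8*3**s*s*(s + 2) - 8*3**s*(s + 2) + 4*s*(s + 1)*(s + 2)*uppergamma(s, 1) - 4*s*(s + 1)*(s + 2)*uppergamma(s, 2) + s*(s + 1))/(4*2**s*s*(s + 1)*(s + 2))
  Re(s) > -2

treat the 5 regions marked off by 1/2, 1, 3/2, 2 separately and sum
the [0, 1/2) slice contributes ∫ t**2·t^(s-1) dt
∫ over [1/2, 1) of exp(-2*t)·t^(s-1) joins the sum
for t in [1, 3/2): the term is ∫ (t + 1)·t^(s-1)
for t in [3/2, 2): the term is ∫ (t + 3)·t^(s-1)
segment 2 to ∞ holds exp(-t); add its integral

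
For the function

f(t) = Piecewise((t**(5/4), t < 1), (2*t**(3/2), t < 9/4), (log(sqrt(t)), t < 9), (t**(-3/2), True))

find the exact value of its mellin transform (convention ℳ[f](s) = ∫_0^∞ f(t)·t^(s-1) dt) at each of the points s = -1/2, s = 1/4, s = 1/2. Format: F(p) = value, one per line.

F(-1/2) = log(6**(2/3)/4) + 365/81
F(1/4) = -1076*sqrt(3)/135 - 10/21 + log(2**(2*sqrt(6))*3**(-2*sqrt(6) + 4*sqrt(3))) + 83*sqrt(6)/14
F(1/2) = 1759/1008 + 3*log(2) + 3*log(3)

undo the shared t-power: t**(3/4) on [0, 1); 2*t on [1, 9/4); log(sqrt(t))/sqrt(t) on [9/4, 9); …
remove the power substitution first: t**(3/2) on [0, 1); 2*t**2 on [1, 3/2); log(t)/t on [3/2, 3); …
breakpoints 1, 9/4, 9: one integral from each of the 4 segments
on [0, 1): add ∫ t**(5/4)·t^(s-1) dt
segment [1, 9/4) carries 2*t**(3/2); integrate it
on [9/4, 9) integrate f = log(sqrt(t)) against the kernel
segment 9 to ∞ holds t**(-3/2); add its integral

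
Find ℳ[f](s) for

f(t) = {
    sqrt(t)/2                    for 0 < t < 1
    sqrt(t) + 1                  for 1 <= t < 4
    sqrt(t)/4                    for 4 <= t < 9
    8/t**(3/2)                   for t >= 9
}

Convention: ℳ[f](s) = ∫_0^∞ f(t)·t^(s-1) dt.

invert the power substitution to get t/2 on [0, 1); t + 1 on [1, 2); t/4 on [2, 3); …
reversing the common scale on t: t on [0, 1/2); 2*t + 1 on [1/2, 1); t/2 on [1, 3/2); …
slice at 1, 4, 9, transform all 4 pieces, and sum them
piece [0, 1): integrate sqrt(t)/2 against the kernel
∫ over [1, 4) of (sqrt(t) + 1)·t^(s-1) joins the sum
on [4, 9) integrate f = sqrt(t)/4 against the kernel
∫ 8/t**(3/2)·t^(s-1) over [9, ∞)

(270*2**(2*s)*s*(2*s - 3) + 54*2**(2*s)*(2*s - 3) + 81*3**(2*s)*s*(2*s - 3) - 32*9**s*s*(2*s + 1) - 162*s*(2*s - 3) - 108*s + 162)/(54*s*(2*s - 3)*(2*s + 1))
  -1/2 < Re(s) < 3/2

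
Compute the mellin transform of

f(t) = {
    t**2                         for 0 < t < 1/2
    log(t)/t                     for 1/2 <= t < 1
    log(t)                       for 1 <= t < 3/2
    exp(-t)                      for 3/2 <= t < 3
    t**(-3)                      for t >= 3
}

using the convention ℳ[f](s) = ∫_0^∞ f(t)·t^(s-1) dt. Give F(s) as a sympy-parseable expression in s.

decompose at 1/2, 1, 3/2, 3; ℳ[f](s) sums the 5 pieces' integrals
segment [0, 1/2) carries t**2; integrate it
piece [1/2, 1): integrate log(t)/t against the kernel
∫ over [1, 3/2) of log(t)·t^(s-1) joins the sum
[3/2, 3) adds the kernel integral of exp(-t)
between 3 and ∞ the integrand is t**(-3)·t^(s-1)

(108*2**s*s**2*(s - 3)*(s + 2)*(s**2 - 2*s + 1)*uppergamma(s, 3/2) - 108*2**s*s**2*(s - 3)*(s + 2)*(s**2 - 2*s + 1)*uppergamma(s, 3) - 108*2**s*s**2*(s - 3)*(s + 2) + 108*2**s*(s - 3)*(s + 2)*(s**2 - 2*s + 1) - 108*3**s*s*(s - 3)*(s + 2)*(s**2 - 2*s + 1)*log(2) + 108*3**s*s*(s - 3)*(s + 2)*(s**2 - 2*s + 1)*log(3) - 108*3**s*(s - 3)*(s + 2)*(s**2 - 2*s + 1) - 4*6**s*s**2*(s + 2)*(s**2 - 2*s + 1) + 216*s**3*(s - 3)*(s + 2)*log(2) - 216*s**2*(s - 3)*(s + 2)*log(2) + 216*s**2*(s - 3)*(s + 2) + 27*s**2*(s - 3)*(s**2 - 2*s + 1))/(108*2**s*s**2*(s - 3)*(s + 2)*(s**2 - 2*s + 1))
  -2 < Re(s) < 3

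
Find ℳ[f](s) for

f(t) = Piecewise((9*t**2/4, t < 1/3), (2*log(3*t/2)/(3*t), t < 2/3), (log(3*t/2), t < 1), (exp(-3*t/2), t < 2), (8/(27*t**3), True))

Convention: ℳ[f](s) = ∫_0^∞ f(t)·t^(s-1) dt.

(108*2**s*s**2*(s - 3)*(s + 2)*(s**2 - 2*s + 1)*uppergamma(s, 3/2) - 108*2**s*s**2*(s - 3)*(s + 2)*(s**2 - 2*s + 1)*uppergamma(s, 3) - 108*2**s*s**2*(s - 3)*(s + 2) + 108*2**s*(s - 3)*(s + 2)*(s**2 - 2*s + 1) - 108*3**s*s*(s - 3)*(s + 2)*(s**2 - 2*s + 1)*log(2) + 108*3**s*s*(s - 3)*(s + 2)*(s**2 - 2*s + 1)*log(3) - 108*3**s*(s - 3)*(s + 2)*(s**2 - 2*s + 1) - 4*6**s*s**2*(s + 2)*(s**2 - 2*s + 1) + 216*s**3*(s - 3)*(s + 2)*log(2) - 216*s**2*(s - 3)*(s + 2)*log(2) + 216*s**2*(s - 3)*(s + 2) + 27*s**2*(s - 3)*(s**2 - 2*s + 1))/(108*3**s*s**2*(s - 3)*(s + 2)*(s**2 - 2*s + 1))
  -2 < Re(s) < 3

undo the common scale on t: t**2 on [0, 1/2); log(t)/t on [1/2, 1); log(t) on [1, 3/2); …
slice at 1/3, 2/3, 1, 2, transform all 5 pieces, and sum them
segment [0, 1/3) carries 9*t**2/4; integrate it
for t in [1/3, 2/3): the term is ∫ 2*log(3*t/2)/(3*t)·t^(s-1)
for t in [2/3, 1): the term is ∫ log(3*t/2)·t^(s-1)
the [1, 2) slice contributes ∫ exp(-3*t/2)·t^(s-1) dt
on [2, ∞) integrate f = 8/(27*t**3) against the kernel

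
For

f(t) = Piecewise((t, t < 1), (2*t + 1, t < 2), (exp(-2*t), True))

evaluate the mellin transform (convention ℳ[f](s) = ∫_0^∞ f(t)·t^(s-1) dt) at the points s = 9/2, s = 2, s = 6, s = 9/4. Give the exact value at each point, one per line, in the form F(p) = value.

F(9/2) = (sqrt(2)*(10395*sqrt(pi)*exp(4)*erfc(2) + 532620)/50688 + (-20480 + 770048*sqrt(2))*exp(4)/50688)*exp(-4)
F(2) = 5*exp(-4)/4 + 13/2
F(6) = 643*exp(-4)/8 + 657/14
F(9/4) = -88/117 + 2**(3/4)*uppergamma(9/4, 4)/8 + 784*2**(1/4)/117

slice at 1, 2, transform all 3 pieces, and sum them
[0, 1) adds the kernel integral of t
between 1 and 2 the integrand is (2*t + 1)·t^(s-1)
on [2, ∞): add ∫ exp(-2*t)·t^(s-1) dt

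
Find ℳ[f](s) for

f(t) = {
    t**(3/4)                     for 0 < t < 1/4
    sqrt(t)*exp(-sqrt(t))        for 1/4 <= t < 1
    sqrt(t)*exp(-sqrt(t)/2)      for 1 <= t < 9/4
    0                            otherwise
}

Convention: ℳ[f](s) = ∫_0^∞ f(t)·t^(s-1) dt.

peel off the shared t-power: t**(1/4) on [0, 1/4); exp(-sqrt(t)) on [1/4, 1); exp(-sqrt(t)/2) on [1, 9/4)
invert the power substitution to get sqrt(t) on [0, 1/2); exp(-t) on [1/2, 1); exp(-t/2) on [1, 3/2)
f breaks at 1/4, 1 into 3 integrals to sum
on [0, 1/4): add ∫ t**(3/4)·t^(s-1) dt
on [1/4, 1) integrate f = sqrt(t)*exp(-sqrt(t)) against the kernel
the [1, 9/4) slice contributes ∫ sqrt(t)*exp(-sqrt(t)/2)·t^(s-1) dt

(2**(2*s + 1)*(4*s + 3)*uppergamma(2*s + 1, 1/2) - 2**(2*s + 1)*(4*s + 3)*uppergamma(2*s + 1, 1) + 2**(4*s + 2)*(4*s + 3)*uppergamma(2*s + 1, 1/2) - 2**(4*s + 2)*(4*s + 3)*uppergamma(2*s + 1, 3/4) + sqrt(2))/(4**s*(4*s + 3))
  Re(s) > -3/4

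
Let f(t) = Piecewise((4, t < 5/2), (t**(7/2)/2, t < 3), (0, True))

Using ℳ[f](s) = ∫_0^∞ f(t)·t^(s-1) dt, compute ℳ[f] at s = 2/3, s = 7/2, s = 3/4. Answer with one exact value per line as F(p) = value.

summing 2 kernel integrals split by 5/2 yields ℳ[f](s)
segment [0, 5/2) carries 4; integrate it
between 5/2 and 3 the integrand is t**(7/2)/2·t^(s-1)

F(2/3) = -75*2**(5/6)*5**(1/6)/32 + 3*2**(1/3)*5**(2/3) + 243*3**(1/6)/25
F(7/2) = 125*sqrt(10)/14 + 201811/1792
F(3/4) = -625*2**(3/4)*5**(1/4)/272 + 8*2**(1/4)*5**(3/4)/3 + 162*3**(1/4)/17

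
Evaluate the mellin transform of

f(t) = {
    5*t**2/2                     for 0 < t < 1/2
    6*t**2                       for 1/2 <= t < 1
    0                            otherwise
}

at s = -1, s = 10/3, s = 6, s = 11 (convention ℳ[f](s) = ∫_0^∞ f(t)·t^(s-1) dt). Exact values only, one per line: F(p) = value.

summing 2 kernel integrals split by 1/2 yields ℳ[f](s)
over [0, 1/2), the kernel integral of 5*t**2/2 enters the sum
the [1/2, 1) slice contributes ∫ 6*t**2·t^(s-1) dt

F(-1) = 17/4
F(10/3) = 9/8 - 21*2**(2/3)/2048
F(6) = 3065/4096
F(11) = 98297/212992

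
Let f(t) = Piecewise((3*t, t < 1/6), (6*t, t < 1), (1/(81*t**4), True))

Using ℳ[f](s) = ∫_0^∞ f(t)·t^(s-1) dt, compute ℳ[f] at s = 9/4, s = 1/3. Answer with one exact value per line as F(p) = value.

F(9/4) = 13660/7371 - 6**(3/4)/1404
F(1/3) = 2675/594 - 6**(2/3)/16

peel off the common scale on t: 6*t on [0, 1/12); 12*t on [1/12, 1/2); 1/(1296*t**4) on [1/2, ∞)
remove the common scale on t first: 2*t on [0, 1/4); 4*t on [1/4, 3/2); 1/(16*t**4) on [3/2, ∞)
back out the common scale on t: t on [0, 1/2); 2*t on [1/2, 3); t**(-4) on [3, ∞)
breakpoints 1/6, 1: one integral from each of the 3 segments
on [0, 1/6) integrate f = 3*t against the kernel
between 1/6 and 1 the integrand is 6*t·t^(s-1)
on [1, ∞) integrate f = 1/(81*t**4) against the kernel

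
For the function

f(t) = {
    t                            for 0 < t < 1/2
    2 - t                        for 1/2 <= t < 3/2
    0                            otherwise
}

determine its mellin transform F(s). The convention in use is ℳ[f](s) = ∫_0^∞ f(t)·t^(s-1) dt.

breakpoints 1/2: one integral from each of the 2 segments
on [0, 1/2): add ∫ t·t^(s-1) dt
on [1/2, 3/2): add ∫ (2 - t)·t^(s-1) dt

(3**s*s + 4*3**s - 2*s - 4)/(2*2**s*s*(s + 1))
  Re(s) > -1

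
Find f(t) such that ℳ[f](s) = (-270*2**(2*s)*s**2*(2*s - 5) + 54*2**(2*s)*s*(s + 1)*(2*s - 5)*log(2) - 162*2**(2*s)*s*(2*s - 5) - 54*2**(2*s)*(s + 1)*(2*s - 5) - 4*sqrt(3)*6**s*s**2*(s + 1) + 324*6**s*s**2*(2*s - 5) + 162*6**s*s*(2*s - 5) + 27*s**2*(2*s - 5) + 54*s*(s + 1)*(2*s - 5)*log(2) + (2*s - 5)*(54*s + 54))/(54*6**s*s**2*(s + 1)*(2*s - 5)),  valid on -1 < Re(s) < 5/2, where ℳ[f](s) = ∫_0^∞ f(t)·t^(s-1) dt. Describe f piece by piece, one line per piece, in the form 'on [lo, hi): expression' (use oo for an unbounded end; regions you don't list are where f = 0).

on [0, 1/6): 3*t
on [1/6, 2/3): log(3*t)
on [2/3, 1): 3*t + 3
on [1, oo): sqrt(3)/(27*t**(5/2))

strip the common scale on t: t on [0, 1/2); log(t) on [1/2, 2); t + 3 on [2, 3); …
decompose at 1/6, 2/3, 1; ℳ[f](s) sums the 4 pieces' integrals
∫ over [0, 1/6) of 3*t·t^(s-1) joins the sum
∫ log(3*t)·t^(s-1) over [1/6, 2/3)
on [2/3, 1) integrate f = (3*t + 3) against the kernel
on [1, ∞): add ∫ sqrt(3)/(27*t**(5/2))·t^(s-1) dt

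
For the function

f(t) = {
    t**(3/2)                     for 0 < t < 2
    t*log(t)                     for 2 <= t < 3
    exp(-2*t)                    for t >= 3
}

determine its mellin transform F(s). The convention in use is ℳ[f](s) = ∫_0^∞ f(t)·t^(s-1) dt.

(-12**s*s*(2*s + 3)*log(4) - 12**s*(2*s + 3)*log(4) + 12**s*(4*s + 6) + 12**s*sqrt(2)*(4*s**2 + 8*s + 4) + 3*18**s*s*(2*s + 3)*log(3) + 18**s*(-6*s - 9) + 3*18**s*(2*s + 3)*log(3) + 3**s*(2*s + 3)*(s**2 + 2*s + 1)*uppergamma(s, 6))/(6**s*(2*s + 3)*(s**2 + 2*s + 1))
  Re(s) > -3/2

cuts at 2, 3: linearity sums the 3 kernel integrals
segment [0, 2) carries t**(3/2); integrate it
on [2, 3) integrate f = t*log(t) against the kernel
on [3, ∞): add ∫ exp(-2*t)·t^(s-1) dt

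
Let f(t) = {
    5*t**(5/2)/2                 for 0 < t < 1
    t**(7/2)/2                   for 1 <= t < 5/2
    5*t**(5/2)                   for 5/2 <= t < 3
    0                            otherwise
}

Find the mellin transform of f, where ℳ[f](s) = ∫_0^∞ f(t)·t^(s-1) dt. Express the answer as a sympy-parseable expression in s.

the 3 pieces separated at 1, 5/2 each add one integral
between 0 and 1 the integrand is 5*t**(5/2)/2·t^(s-1)
∫ t**(7/2)/2·t^(s-1) over [1, 5/2)
segment 5/2 to 3 holds 5*t**(5/2); add its integral

(10*3**(s + 5/2)*(2*s + 7) - 10*(5/2)**(s + 5/2)*(2*s + 7) + (5/2)**(s + 7/2)*(2*s + 5) + 8*s + 30)/((2*s + 5)*(2*s + 7))
  Re(s) > -5/2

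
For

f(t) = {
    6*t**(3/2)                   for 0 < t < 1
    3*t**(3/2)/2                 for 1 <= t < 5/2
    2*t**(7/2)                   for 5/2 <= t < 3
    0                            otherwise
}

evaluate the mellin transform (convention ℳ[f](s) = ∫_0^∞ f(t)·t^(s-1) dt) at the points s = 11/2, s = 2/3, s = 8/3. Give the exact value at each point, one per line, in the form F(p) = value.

F(11/2) = 14747935/4032
F(2/3) = -375*2**(5/6)*5**(1/6)/52 + 27/13 + 972*3**(1/6)/25
F(8/3) = -19275*2**(5/6)*5**(1/6)/592 + 27/25 + 8748*3**(1/6)/37

cuts at 1, 5/2: linearity sums the 3 kernel integrals
[0, 1) adds the kernel integral of 6*t**(3/2)
segment [1, 5/2) carries 3*t**(3/2)/2; integrate it
on [5/2, 3): add ∫ 2*t**(7/2)·t^(s-1) dt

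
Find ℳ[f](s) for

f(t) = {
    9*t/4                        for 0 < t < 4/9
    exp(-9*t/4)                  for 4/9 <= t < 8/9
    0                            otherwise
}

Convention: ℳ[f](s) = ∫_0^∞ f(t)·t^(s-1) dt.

back out the common scale on t: 9*t/2 on [0, 2/9); exp(-9*t/2) on [2/9, 4/9)
strip the common scale on t: 3*t on [0, 1/3); exp(-3*t) on [1/3, 2/3)
strip the common scale on t: t on [0, 1); exp(-t) on [1, 2)
treat the 2 regions marked off by 4/9 separately and sum
segment 0 to 4/9 holds 9*t/4; add its integral
∫ exp(-9*t/4)·t^(s-1) over [4/9, 8/9)

(4/9)**s*((s + 1)*uppergamma(s, 1) - (s + 1)*uppergamma(s, 2) + 1)/(s + 1)
  Re(s) > -1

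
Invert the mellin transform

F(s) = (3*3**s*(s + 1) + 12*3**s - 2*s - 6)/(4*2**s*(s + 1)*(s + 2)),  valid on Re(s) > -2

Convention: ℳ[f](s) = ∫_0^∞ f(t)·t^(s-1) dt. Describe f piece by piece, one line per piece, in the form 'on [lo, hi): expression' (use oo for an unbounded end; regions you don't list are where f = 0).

on [0, 1/2): t**2
on [1/2, 3/2): t*(2 - t)

undo the shared t-power: t on [0, 1/2); 2 - t on [1/2, 3/2)
f breaks at 1/2 into 2 integrals to sum
∫ over [0, 1/2) of t**2·t^(s-1) joins the sum
on [1/2, 3/2) integrate f = t*(2 - t) against the kernel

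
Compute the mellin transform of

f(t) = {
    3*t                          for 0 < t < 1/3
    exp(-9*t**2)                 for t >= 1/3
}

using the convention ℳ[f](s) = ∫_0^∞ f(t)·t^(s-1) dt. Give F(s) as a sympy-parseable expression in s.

((s + 1)*uppergamma(s/2, 1) + 2)/(2*3**s*(s + 1))
  Re(s) > -1

the common scale on t comes off first: t on [0, 1); exp(-t**2) on [1, ∞)
strip the power substitution: sqrt(t) on [0, 1); exp(-t) on [1, ∞)
the 2 pieces separated at 1/3 each add one integral
piece [0, 1/3): integrate 3*t against the kernel
on [1/3, ∞): add ∫ exp(-9*t**2)·t^(s-1) dt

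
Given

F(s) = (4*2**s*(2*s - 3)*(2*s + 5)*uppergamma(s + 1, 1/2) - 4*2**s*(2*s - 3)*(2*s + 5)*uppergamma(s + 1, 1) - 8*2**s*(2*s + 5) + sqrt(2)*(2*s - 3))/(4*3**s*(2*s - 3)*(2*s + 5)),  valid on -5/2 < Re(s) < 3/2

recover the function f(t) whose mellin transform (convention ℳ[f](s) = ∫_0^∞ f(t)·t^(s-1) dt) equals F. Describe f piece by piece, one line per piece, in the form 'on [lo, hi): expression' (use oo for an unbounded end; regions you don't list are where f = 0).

on [0, 1/3): 9*sqrt(6)*t**(5/2)/8
on [1/3, 2/3): 3*t*exp(-3*t/2)/2
on [2/3, oo): 2*sqrt(6)/(9*t**(3/2))

remove the common scale on t first: t**(5/2) on [0, 1/2); t*exp(-t) on [1/2, 1); t**(-3/2) on [1, ∞)
remove the shared t-power first: t**(3/2) on [0, 1/2); exp(-t) on [1/2, 1); t**(-5/2) on [1, ∞)
cuts at 1/3, 2/3: linearity sums the 3 kernel integrals
on [0, 1/3) integrate f = 9*sqrt(6)*t**(5/2)/8 against the kernel
∫ 3*t*exp(-3*t/2)/2·t^(s-1) over [1/3, 2/3)
segment 2/3 to ∞ holds 2*sqrt(6)/(9*t**(3/2)); add its integral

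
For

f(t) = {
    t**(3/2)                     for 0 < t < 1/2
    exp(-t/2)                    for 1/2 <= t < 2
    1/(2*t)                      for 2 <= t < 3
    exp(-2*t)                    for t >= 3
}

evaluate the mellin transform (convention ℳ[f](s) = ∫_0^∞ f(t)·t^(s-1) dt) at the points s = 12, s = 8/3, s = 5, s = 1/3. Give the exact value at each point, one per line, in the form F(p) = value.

F(12) = -444436938752*exp(-1) + sqrt(2)/221184 + 175099/22 + 61640757*exp(-6)/16 + 214975636319885*exp(-1/4)/1024
F(8/3) = -4*2**(2/3)*uppergamma(8/3, 1) - 3*2**(2/3)/5 + 2**(1/3)*uppergamma(8/3, 6)/8 + 3*2**(5/6)/400 + 9*3**(2/3)/10 + 4*2**(2/3)*uppergamma(8/3, 1/4)
F(5) = -2080*exp(-1) + sqrt(2)/832 + 345*exp(-6)/4 + 65/8 + 7889*exp(-1/4)/8
F(1/3) = -3**(1/3)/4 - 2**(1/3)*uppergamma(1/3, 1) + 2**(2/3)*uppergamma(1/3, 6)/2 + 3*2**(1/6)/22 + 3*2**(1/3)/8 + 2**(1/3)*uppergamma(1/3, 1/4)

decompose at 1/2, 2, 3; ℳ[f](s) sums the 4 pieces' integrals
between 0 and 1/2 the integrand is t**(3/2)·t^(s-1)
[1/2, 2) adds the kernel integral of exp(-t/2)
[2, 3) adds the kernel integral of 1/(2*t)
segment [3, ∞) carries exp(-2*t); integrate it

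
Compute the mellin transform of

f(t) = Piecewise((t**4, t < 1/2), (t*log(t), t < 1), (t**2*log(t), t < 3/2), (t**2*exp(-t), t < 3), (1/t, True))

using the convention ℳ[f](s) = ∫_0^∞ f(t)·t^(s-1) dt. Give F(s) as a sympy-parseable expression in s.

(48*2**s*(s - 1)*(s + 2)**2*(s + 4)*(2*s - (s + 2)**2 + 3)*uppergamma(s + 2, 3/2) - 48*2**s*(s - 1)*(s + 2)**2*(s + 4)*(2*s - (s + 2)**2 + 3)*uppergamma(s + 2, 3) + 48*2**s*(s - 1)*(s + 2)**2*(s + 4) + 48*2**s*(s - 1)*(s + 4)*(2*s - (s + 2)**2 + 3) + 3**s*(s - 1)*(s + 2)*(s + 4)*(-108*log(2) + 108*log(3))*(2*s - (s + 2)**2 + 3) - 108*3**s*(s - 1)*(s + 4)*(2*s - (s + 2)**2 + 3) - 16*6**s*(s + 2)**2*(s + 4)*(2*s - (s + 2)**2 + 3) - 24*(s - 1)*(s + 2)**3*(s + 4)*log(2) - 24*(s - 1)*(s + 2)**2*(s + 4) + 24*(s - 1)*(s + 2)**2*(s + 4)*log(2) + 3*(s - 1)*(s + 2)**2*(2*s - (s + 2)**2 + 3))/(48*2**s*(s - 1)*(s + 2)**2*(s + 4)*(2*s - (s + 2)**2 + 3))
  -4 < Re(s) < 1

remove the shared t-power first: t**2 on [0, 1/2); log(t)/t on [1/2, 1); log(t) on [1, 3/2); …
the 5 pieces separated at 1/2, 1, 3/2, 3 each add one integral
∫ over [0, 1/2) of t**4·t^(s-1) joins the sum
∫ t*log(t)·t^(s-1) over [1/2, 1)
segment 1 to 3/2 holds t**2*log(t); add its integral
[3/2, 3) adds the kernel integral of t**2*exp(-t)
on [3, ∞) integrate f = 1/t against the kernel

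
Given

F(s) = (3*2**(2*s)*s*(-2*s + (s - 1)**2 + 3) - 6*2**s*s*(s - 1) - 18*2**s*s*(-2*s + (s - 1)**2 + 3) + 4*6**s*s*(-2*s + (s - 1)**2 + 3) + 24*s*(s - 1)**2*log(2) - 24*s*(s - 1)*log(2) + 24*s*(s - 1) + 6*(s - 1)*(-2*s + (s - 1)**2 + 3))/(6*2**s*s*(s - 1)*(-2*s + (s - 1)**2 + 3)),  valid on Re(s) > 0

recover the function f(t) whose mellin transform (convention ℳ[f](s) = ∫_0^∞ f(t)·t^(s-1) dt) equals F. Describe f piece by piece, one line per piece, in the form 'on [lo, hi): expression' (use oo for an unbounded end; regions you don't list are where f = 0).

on [0, 1/2): 1
on [1/2, 1): log(t)/t**2
on [1, 2): 3/t
on [2, 3): 2/t

remove the shared t-power first: t on [0, 1/2); log(t)/t on [1/2, 1); 3 on [1, 2); …
cuts at 1/2, 1, 2: linearity sums the 4 kernel integrals
on [0, 1/2) integrate f = 1 against the kernel
[1/2, 1) adds the kernel integral of log(t)/t**2
the [1, 2) slice contributes ∫ 3/t·t^(s-1) dt
between 2 and 3 the integrand is 2/t·t^(s-1)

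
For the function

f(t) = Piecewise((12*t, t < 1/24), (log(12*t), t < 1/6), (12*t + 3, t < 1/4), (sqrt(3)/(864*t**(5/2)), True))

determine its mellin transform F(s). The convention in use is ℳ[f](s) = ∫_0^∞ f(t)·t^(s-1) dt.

(-270*2**(2*s)*s**2*(2*s - 5) + 54*2**(2*s)*s*(s + 1)*(2*s - 5)*log(2) - 162*2**(2*s)*s*(2*s - 5) - 54*2**(2*s)*(s + 1)*(2*s - 5) - 4*sqrt(3)*6**s*s**2*(s + 1) + 324*6**s*s**2*(2*s - 5) + 162*6**s*s*(2*s - 5) + 27*s**2*(2*s - 5) + 54*s*(s + 1)*(2*s - 5)*log(2) + (2*s - 5)*(54*s + 54))/(54*24**s*s**2*(s + 1)*(2*s - 5))
  -1 < Re(s) < 5/2

undo the common scale on t: 6*t on [0, 1/12); log(6*t) on [1/12, 1/3); 6*t + 3 on [1/3, 1/2); …
peel off the common scale on t: 3*t on [0, 1/6); log(3*t) on [1/6, 2/3); 3*t + 3 on [2/3, 1); …
remove the common scale on t first: t on [0, 1/2); log(t) on [1/2, 2); t + 3 on [2, 3); …
linearity at 1/24, 1/6, 1/4 turns ℳ[f](s) into 4 summed integrals
segment [0, 1/24) carries 12*t; integrate it
segment [1/24, 1/6) carries log(12*t); integrate it
the [1/6, 1/4) slice contributes ∫ (12*t + 3)·t^(s-1) dt
over [1/4, ∞), the kernel integral of sqrt(3)/(864*t**(5/2)) enters the sum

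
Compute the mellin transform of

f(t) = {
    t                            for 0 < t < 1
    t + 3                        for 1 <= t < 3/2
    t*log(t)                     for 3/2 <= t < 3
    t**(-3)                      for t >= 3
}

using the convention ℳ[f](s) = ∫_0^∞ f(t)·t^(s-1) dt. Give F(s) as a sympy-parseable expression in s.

breakpoints 1, 3/2, 3: one integral from each of the 4 segments
on [0, 1): add ∫ t·t^(s-1) dt
over [1, 3/2), the kernel integral of (t + 3) enters the sum
on [3/2, 3) integrate f = t*log(t) against the kernel
piece [3, ∞): integrate t**(-3) against the kernel

(-162*2**s*s*(s - 3)*(s**2 + 2*s + 1) - 162*2**s*(s - 3)*(s**2 + 2*s + 1) - 81*3**s*s**2*(s - 3)*(s + 1)*log(3) + 81*3**s*s**2*(s - 3)*(s + 1)*log(2) - 81*3**s*s*(s - 3)*(s + 1)*log(3) + 81*3**s*s*(s - 3)*(s + 1)*log(2) + 81*3**s*s*(s - 3)*(s + 1) + 243*3**s*s*(s - 3)*(s**2 + 2*s + 1) + 162*3**s*(s - 3)*(s**2 + 2*s + 1) + 162*6**s*s**2*(s - 3)*(s + 1)*log(3) - 162*6**s*s*(s - 3)*(s + 1) + 162*6**s*s*(s - 3)*(s + 1)*log(3) - 2*6**s*s*(s + 1)*(s**2 + 2*s + 1))/(54*2**s*s*(s - 3)*(s + 1)*(s**2 + 2*s + 1))
  -1 < Re(s) < 3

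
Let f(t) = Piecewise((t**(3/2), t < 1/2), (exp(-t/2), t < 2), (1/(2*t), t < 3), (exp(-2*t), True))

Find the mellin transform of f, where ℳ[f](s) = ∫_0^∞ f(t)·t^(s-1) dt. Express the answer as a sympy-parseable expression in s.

(12*24**s*(s - 1)*(2*s + 3)*uppergamma(s, 1/4) - 12*24**s*(s - 1)*(2*s + 3)*uppergamma(s, 1) - 3*24**s*(2*s + 3) + 2*36**s*(2*s + 3) + 12*6**s*(s - 1)*(2*s + 3)*uppergamma(s, 6) + 6*sqrt(2)*6**s*(s - 1))/(12*12**s*(s - 1)*(2*s + 3))
  Re(s) > -3/2

linearity at 1/2, 2, 3 turns ℳ[f](s) into 4 summed integrals
on [0, 1/2) integrate f = t**(3/2) against the kernel
∫ over [1/2, 2) of exp(-t/2)·t^(s-1) joins the sum
on [2, 3) integrate f = 1/(2*t) against the kernel
the [3, ∞) slice contributes ∫ exp(-2*t)·t^(s-1) dt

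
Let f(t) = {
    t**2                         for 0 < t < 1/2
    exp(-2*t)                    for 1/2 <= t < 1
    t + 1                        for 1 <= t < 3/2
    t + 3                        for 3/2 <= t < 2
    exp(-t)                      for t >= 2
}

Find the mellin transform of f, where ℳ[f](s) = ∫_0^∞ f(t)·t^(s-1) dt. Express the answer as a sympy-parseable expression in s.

(20*2**(2*s)*s*(s + 2) + 12*2**(2*s)*(s + 2) + 4*2**s*s*(s + 1)*(s + 2)*uppergamma(s, 2) - 8*2**s*s*(s + 2) - 4*2**s*(s + 2) - 8*3**s*s*(s + 2) - 8*3**s*(s + 2) + 4*s*(s + 1)*(s + 2)*uppergamma(s, 1) - 4*s*(s + 1)*(s + 2)*uppergamma(s, 2) + s*(s + 1))/(4*2**s*s*(s + 1)*(s + 2))
  Re(s) > -2

breakpoints 1/2, 1, 3/2, 2: one integral from each of the 5 segments
on [0, 1/2): add ∫ t**2·t^(s-1) dt
over [1/2, 1), the kernel integral of exp(-2*t) enters the sum
∫ (t + 1)·t^(s-1) over [1, 3/2)
over [3/2, 2), the kernel integral of (t + 3) enters the sum
for t in [2, ∞): the term is ∫ exp(-t)·t^(s-1)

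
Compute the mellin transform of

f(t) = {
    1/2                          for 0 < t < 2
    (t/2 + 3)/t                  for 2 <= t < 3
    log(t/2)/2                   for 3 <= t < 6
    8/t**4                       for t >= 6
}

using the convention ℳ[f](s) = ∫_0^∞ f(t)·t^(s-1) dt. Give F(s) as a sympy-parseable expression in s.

(-162*2**(s - 1)*(s - 4)*(s - 1)*(2*s + (s - 1)**2 - 1) - 162*2**(s - 1)*(s - 4)*(2*s + (s - 1)**2 - 1) - 81*3**(s - 1)*s*(s - 4)*(s - 1)**2*log(3) + 81*3**(s - 1)*s*(s - 4)*(s - 1)**2*log(2) - 81*3**(s - 1)*s*(s - 4)*(s - 1)*log(3) + 81*3**(s - 1)*s*(s - 4)*(s - 1)*log(2) + 81*3**(s - 1)*s*(s - 4)*(s - 1) + 243*3**(s - 1)*(s - 4)*(s - 1)*(2*s + (s - 1)**2 - 1) + 162*3**(s - 1)*(s - 4)*(2*s + (s - 1)**2 - 1) + 162*6**(s - 1)*s*(s - 4)*(s - 1)**2*log(3) - 162*6**(s - 1)*s*(s - 4)*(s - 1) + 162*6**(s - 1)*s*(s - 4)*(s - 1)*log(3) - 2*6**(s - 1)*s*(s - 1)*(2*s + (s - 1)**2 - 1))/(54*s*(s - 4)*(s - 1)*(2*s + (s - 1)**2 - 1))
  0 < Re(s) < 4

the shared t-power comes off first: t/2 on [0, 2); t/2 + 3 on [2, 3); t*log(t/2)/2 on [3, 6); …
the common scale on t comes off first: t on [0, 1); t + 3 on [1, 3/2); t*log(t) on [3/2, 3); …
integrate the 4 segments split at 2, 3, 6, then add the results
between 0 and 2 the integrand is 1/2·t^(s-1)
∫ over [2, 3) of (t/2 + 3)/t·t^(s-1) joins the sum
over [3, 6), the kernel integral of log(t/2)/2 enters the sum
over [6, ∞), the kernel integral of 8/t**4 enters the sum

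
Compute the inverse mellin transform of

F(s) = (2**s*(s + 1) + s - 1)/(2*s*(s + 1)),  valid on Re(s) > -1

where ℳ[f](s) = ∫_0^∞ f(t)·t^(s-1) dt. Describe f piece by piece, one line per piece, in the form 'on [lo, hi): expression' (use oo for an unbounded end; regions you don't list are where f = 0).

decompose at 1; ℳ[f](s) sums the 2 pieces' integrals
over [0, 1), the kernel integral of t enters the sum
for t in [1, 2): the term is ∫ 1/2·t^(s-1)

on [0, 1): t
on [1, 2): 1/2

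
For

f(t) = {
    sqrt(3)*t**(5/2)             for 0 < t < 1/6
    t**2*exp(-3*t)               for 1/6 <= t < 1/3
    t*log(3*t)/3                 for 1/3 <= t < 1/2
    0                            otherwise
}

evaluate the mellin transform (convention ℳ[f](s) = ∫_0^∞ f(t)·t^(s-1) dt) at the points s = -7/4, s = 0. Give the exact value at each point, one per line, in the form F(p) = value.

F(-7/4) = 6**(3/4)*(-32*3**(1/4) + log(2**(24*3**(1/4))/3**(24*3**(1/4))) - 27*2**(1/4)*uppergamma(1/4, 1) + 27*2**(1/4)*uppergamma(1/4, 1/2) + 18*sqrt(2) + 48*2**(1/4))/162
F(0) = -2*exp(-1)/9 - 1/18 + sqrt(2)/180 + log(205891132094649/1073741824)/180 + exp(-1/2)/6

invert the shared t-power to get sqrt(3)*sqrt(t) on [0, 1/6); exp(-3*t) on [1/6, 1/3); log(3*t)/(3*t) on [1/3, 1/2)
remove the common scale on t first: sqrt(t) on [0, 1/2); exp(-t) on [1/2, 1); log(t)/t on [1, 3/2)
decompose at 1/6, 1/3; ℳ[f](s) sums the 3 pieces' integrals
for t in [0, 1/6): the term is ∫ sqrt(3)*t**(5/2)·t^(s-1)
on [1/6, 1/3) integrate f = t**2*exp(-3*t) against the kernel
for t in [1/3, 1/2): the term is ∫ t*log(3*t)/3·t^(s-1)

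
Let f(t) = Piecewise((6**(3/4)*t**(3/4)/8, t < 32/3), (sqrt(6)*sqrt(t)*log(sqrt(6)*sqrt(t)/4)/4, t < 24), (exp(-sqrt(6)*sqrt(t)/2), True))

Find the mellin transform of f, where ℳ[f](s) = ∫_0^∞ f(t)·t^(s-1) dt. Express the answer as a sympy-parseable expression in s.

2**(3*s + 1)*(-4*144**s*s*(4*s + 3)*log(2) - 144**s*(4*s + 3)*log(4) + 144**s*(8*s + 6) + 144**s*sqrt(2)*(16*s**2 + 16*s + 4) + 6*324**s*s*(4*s + 3)*log(3) + 324**s*(-12*s - 9) + 3*324**s*(4*s + 3)*log(3) + 9**s*(4*s + 3)*(4*s**2 + 4*s + 1)*uppergamma(2*s, 6))/(108**s*(4*s + 3)*(4*s**2 + 4*s + 1))
  Re(s) > -3/4

the common scale on t comes off first: sqrt(2)*t**(3/4)/4 on [0, 16); sqrt(t)*log(sqrt(t)/2)/2 on [16, 36); exp(-sqrt(t)) on [36, ∞)
reversing the power substitution: sqrt(2)*t**(3/2)/4 on [0, 4); t*log(t/2)/2 on [4, 6); exp(-t) on [6, ∞)
the common scale on t comes off first: t**(3/2) on [0, 2); t*log(t) on [2, 3); exp(-2*t) on [3, ∞)
f breaks at 32/3, 24 into 3 integrals to sum
for t in [0, 32/3): the term is ∫ 6**(3/4)*t**(3/4)/8·t^(s-1)
[32/3, 24) adds the kernel integral of sqrt(6)*sqrt(t)*log(sqrt(6)*sqrt(t)/4)/4
between 24 and ∞ the integrand is exp(-sqrt(6)*sqrt(t)/2)·t^(s-1)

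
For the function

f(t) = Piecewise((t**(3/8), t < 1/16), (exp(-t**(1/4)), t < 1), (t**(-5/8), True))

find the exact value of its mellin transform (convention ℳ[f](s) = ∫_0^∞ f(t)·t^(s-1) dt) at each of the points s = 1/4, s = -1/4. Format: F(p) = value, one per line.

strip the power substitution: t**(3/4) on [0, 1/4); exp(-sqrt(t)) on [1/4, 1); t**(-5/4) on [1, ∞)
back out the power substitution: t**(3/2) on [0, 1/2); exp(-t) on [1/2, 1); t**(-5/2) on [1, ∞)
linearity at 1/16, 1 turns ℳ[f](s) into 3 summed integrals
the [0, 1/16) slice contributes ∫ t**(3/8)·t^(s-1) dt
piece [1/16, 1): integrate exp(-t**(1/4)) against the kernel
between 1 and ∞ the integrand is t**(-5/8)·t^(s-1)

F(1/4) = -4*exp(-1) + sqrt(2)/5 + 4*exp(-1/2) + 8/3
F(-1/4) = -4*expint(2, 1) + 8/7 + 8*expint(2, 1/2) + 4*sqrt(2)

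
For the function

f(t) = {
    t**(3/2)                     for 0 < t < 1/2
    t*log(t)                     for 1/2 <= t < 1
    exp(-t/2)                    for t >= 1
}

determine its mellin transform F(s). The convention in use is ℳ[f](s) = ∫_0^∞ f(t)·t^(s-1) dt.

(2*2**(2*s)*(2*s + 3)*(s**2 + 2*s + 1)*uppergamma(s, 1/2) - 2*2**s*(2*s + 3) + s*(2*s + 3)*log(2) + 2*s + (2*s + 3)*log(2) + sqrt(2)*(s**2 + 2*s + 1) + 3)/(2*2**s*(2*s + 3)*(s**2 + 2*s + 1))
  Re(s) > -3/2

cuts at 1/2, 1: linearity sums the 3 kernel integrals
over [0, 1/2), the kernel integral of t**(3/2) enters the sum
piece [1/2, 1): integrate t*log(t) against the kernel
segment 1 to ∞ holds exp(-t/2); add its integral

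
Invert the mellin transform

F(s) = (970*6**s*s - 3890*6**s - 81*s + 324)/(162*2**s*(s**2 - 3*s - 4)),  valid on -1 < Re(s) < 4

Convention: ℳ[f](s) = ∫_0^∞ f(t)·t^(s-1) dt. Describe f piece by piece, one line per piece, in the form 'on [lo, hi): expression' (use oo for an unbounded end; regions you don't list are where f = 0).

split f at 1/2, 3: ℳ[f](s) collects 3 kernel integrals
the [0, 1/2) slice contributes ∫ t·t^(s-1) dt
[1/2, 3) adds the kernel integral of 2*t
[3, ∞) adds the kernel integral of t**(-4)

on [0, 1/2): t
on [1/2, 3): 2*t
on [3, oo): t**(-4)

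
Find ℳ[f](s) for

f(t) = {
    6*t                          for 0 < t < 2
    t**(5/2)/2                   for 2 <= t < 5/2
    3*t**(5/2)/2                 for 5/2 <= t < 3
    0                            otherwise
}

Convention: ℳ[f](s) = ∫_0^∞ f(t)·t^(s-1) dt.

(6*2**(s + 1)*(2*s + 5) - 2**(s + 5/2)*(s + 1) + 3*3**(s + 5/2)*(s + 1) - 2*(5/2)**(s + 5/2)*(s + 1))/((s + 1)*(2*s + 5))
  Re(s) > -1

linearity at 2, 5/2 turns ℳ[f](s) into 3 summed integrals
on [0, 2) integrate f = 6*t against the kernel
∫ over [2, 5/2) of t**(5/2)/2·t^(s-1) joins the sum
over [5/2, 3), the kernel integral of 3*t**(5/2)/2 enters the sum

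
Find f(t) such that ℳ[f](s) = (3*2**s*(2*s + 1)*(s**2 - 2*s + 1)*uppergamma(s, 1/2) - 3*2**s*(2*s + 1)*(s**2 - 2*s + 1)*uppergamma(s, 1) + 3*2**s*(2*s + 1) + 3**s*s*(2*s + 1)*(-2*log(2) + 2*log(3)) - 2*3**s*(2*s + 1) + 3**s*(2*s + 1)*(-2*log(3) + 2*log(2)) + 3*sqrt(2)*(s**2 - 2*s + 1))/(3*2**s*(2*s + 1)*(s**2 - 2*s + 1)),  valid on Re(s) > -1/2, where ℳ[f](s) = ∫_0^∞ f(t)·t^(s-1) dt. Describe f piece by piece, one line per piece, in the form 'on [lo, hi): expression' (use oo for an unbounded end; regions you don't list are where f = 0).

slice at 1/2, 1, transform all 3 pieces, and sum them
on [0, 1/2): add ∫ sqrt(t)·t^(s-1) dt
∫ exp(-t)·t^(s-1) over [1/2, 1)
over [1, 3/2), the kernel integral of log(t)/t enters the sum

on [0, 1/2): sqrt(t)
on [1/2, 1): exp(-t)
on [1, 3/2): log(t)/t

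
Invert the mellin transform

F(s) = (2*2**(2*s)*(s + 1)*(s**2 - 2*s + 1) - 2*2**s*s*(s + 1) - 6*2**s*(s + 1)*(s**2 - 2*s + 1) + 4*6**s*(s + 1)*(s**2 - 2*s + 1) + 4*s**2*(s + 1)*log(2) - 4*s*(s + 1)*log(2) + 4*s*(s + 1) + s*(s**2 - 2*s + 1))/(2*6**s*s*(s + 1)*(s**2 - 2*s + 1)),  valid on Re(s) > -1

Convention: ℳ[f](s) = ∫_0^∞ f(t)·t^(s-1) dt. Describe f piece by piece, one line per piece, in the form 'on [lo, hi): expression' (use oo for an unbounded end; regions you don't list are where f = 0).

invert the common scale on t to get 2*t on [0, 1/4); log(2*t)/(2*t) on [1/4, 1/2); 3 on [1/2, 1); …
peel off the common scale on t: t on [0, 1/2); log(t)/t on [1/2, 1); 3 on [1, 2); …
summing 4 kernel integrals split by 1/6, 1/3, 2/3 yields ℳ[f](s)
segment 0 to 1/6 holds 3*t; add its integral
∫ log(3*t)/(3*t)·t^(s-1) over [1/6, 1/3)
segment 1/3 to 2/3 holds 3; add its integral
[2/3, 1) adds the kernel integral of 2

on [0, 1/6): 3*t
on [1/6, 1/3): log(3*t)/(3*t)
on [1/3, 2/3): 3
on [2/3, 1): 2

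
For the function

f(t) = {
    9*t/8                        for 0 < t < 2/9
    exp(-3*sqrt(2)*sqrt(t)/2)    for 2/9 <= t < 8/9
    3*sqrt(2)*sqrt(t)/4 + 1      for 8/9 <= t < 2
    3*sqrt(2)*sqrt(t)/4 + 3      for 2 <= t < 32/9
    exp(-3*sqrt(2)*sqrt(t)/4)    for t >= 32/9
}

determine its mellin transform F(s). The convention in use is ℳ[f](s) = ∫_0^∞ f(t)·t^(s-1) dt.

2**s*(40*2**(4*s)*s*(s + 1) + 12*2**(4*s)*(s + 1) + 8*2**(2*s)*s*(s + 1)*(2*s + 1)*uppergamma(2*s, 2) - 16*2**(2*s)*s*(s + 1) - 4*2**(2*s)*(s + 1) - 16*9**s*s*(s + 1) - 8*9**s*(s + 1) + 8*s*(s + 1)*(2*s + 1)*uppergamma(2*s, 1) - 8*s*(s + 1)*(2*s + 1)*uppergamma(2*s, 2) + s*(2*s + 1))/(4*9**s*s*(s + 1)*(2*s + 1))
  Re(s) > -1

reversing the common scale on t: 9*t/4 on [0, 1/9); exp(-3*sqrt(t)) on [1/9, 4/9); 3*sqrt(t)/2 + 1 on [4/9, 1); …
reversing the power substitution: 9*t**2/4 on [0, 1/3); exp(-3*t) on [1/3, 2/3); 3*t/2 + 1 on [2/3, 1); …
strip the common scale on t: t**2 on [0, 1/2); exp(-2*t) on [1/2, 1); t + 1 on [1, 3/2); …
linearity at 2/9, 8/9, 2, 32/9 turns ℳ[f](s) into 5 summed integrals
the [0, 2/9) slice contributes ∫ 9*t/8·t^(s-1) dt
[2/9, 8/9) adds the kernel integral of exp(-3*sqrt(2)*sqrt(t)/2)
on [8/9, 2) integrate f = (3*sqrt(2)*sqrt(t)/4 + 1) against the kernel
∫ (3*sqrt(2)*sqrt(t)/4 + 3)·t^(s-1) over [2, 32/9)
over [32/9, ∞), the kernel integral of exp(-3*sqrt(2)*sqrt(t)/4) enters the sum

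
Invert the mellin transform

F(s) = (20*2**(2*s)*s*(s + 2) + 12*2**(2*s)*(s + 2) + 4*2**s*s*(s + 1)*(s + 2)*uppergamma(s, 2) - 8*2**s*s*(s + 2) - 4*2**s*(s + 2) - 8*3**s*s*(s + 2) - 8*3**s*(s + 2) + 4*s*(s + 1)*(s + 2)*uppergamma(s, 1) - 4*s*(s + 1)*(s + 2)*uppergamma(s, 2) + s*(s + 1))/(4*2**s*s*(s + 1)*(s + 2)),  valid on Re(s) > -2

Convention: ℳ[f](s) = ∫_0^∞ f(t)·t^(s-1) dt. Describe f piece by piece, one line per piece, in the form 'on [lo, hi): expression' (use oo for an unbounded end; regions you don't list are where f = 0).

on [0, 1/2): t**2
on [1/2, 1): exp(-2*t)
on [1, 3/2): t + 1
on [3/2, 2): t + 3
on [2, oo): exp(-t)

treat the 5 regions marked off by 1/2, 1, 3/2, 2 separately and sum
segment 0 to 1/2 holds t**2; add its integral
the [1/2, 1) slice contributes ∫ exp(-2*t)·t^(s-1) dt
over [1, 3/2), the kernel integral of (t + 1) enters the sum
segment [3/2, 2) carries (t + 3); integrate it
on [2, ∞) integrate f = exp(-t) against the kernel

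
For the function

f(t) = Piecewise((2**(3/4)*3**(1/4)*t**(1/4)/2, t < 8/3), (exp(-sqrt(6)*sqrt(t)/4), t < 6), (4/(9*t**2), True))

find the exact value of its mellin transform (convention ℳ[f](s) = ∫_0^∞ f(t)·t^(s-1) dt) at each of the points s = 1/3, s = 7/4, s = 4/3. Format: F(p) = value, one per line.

the common scale on t comes off first: t**(1/4) on [0, 4); exp(-sqrt(t)/2) on [4, 9); t**(-2) on [9, ∞)
peel off the power substitution: sqrt(t) on [0, 2); exp(-t/2) on [2, 3); t**(-4) on [3, ∞)
along the cuts 8/3, 6, ℳ[f](s) splits into 3 integrals
segment [0, 8/3) carries 2**(3/4)*3**(1/4)*t**(1/4)/2; integrate it
piece [8/3, 6): integrate exp(-sqrt(6)*sqrt(t)/4) against the kernel
∫ 4/(9*t**2)·t^(s-1) over [6, ∞)

F(1/3) = -4*3**(2/3)*uppergamma(2/3, 3/2)/3 + 6**(1/3)/135 + 4*3**(2/3)*uppergamma(2/3, 1)/3 + 8*sqrt(2)*3**(2/3)/7
F(7/4) = -104*6**(3/4)*exp(-3/2)/3 - 40*6**(1/4)*sqrt(pi)*erfc(sqrt(6)/2)/3 + 8*6**(3/4)/27 + 16*2**(3/4)*3**(1/4)/9 + 40*6**(1/4)*sqrt(pi)*erfc(1)/3 + 464*6**(1/4)*exp(-1)/9
F(4/3) = -32*3**(2/3)*uppergamma(8/3, 3/2)/9 + 6**(1/3)/9 + 64*sqrt(2)*3**(2/3)/57 + 32*3**(2/3)*uppergamma(8/3, 1)/9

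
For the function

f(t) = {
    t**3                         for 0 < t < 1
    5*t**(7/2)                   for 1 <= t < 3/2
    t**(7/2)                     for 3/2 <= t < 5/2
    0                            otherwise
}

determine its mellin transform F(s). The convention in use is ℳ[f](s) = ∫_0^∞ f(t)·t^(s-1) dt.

(8*(3/2)**(s + 7/2)*(s + 3) + 2*(5/2)**(s + 7/2)*(s + 3) - 8*s - 23)/((s + 3)*(2*s + 7))
  Re(s) > -3

the 3 pieces separated at 1, 3/2 each add one integral
over [0, 1), the kernel integral of t**3 enters the sum
between 1 and 3/2 the integrand is 5*t**(7/2)·t^(s-1)
∫ over [3/2, 5/2) of t**(7/2)·t^(s-1) joins the sum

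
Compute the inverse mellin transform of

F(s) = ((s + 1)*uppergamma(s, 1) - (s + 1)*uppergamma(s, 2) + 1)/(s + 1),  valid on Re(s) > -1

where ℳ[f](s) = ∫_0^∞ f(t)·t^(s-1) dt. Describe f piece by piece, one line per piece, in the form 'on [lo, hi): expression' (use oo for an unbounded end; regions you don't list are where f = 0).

split f at 1: ℳ[f](s) collects 2 kernel integrals
on [0, 1) integrate f = t against the kernel
[1, 2) adds the kernel integral of exp(-t)

on [0, 1): t
on [1, 2): exp(-t)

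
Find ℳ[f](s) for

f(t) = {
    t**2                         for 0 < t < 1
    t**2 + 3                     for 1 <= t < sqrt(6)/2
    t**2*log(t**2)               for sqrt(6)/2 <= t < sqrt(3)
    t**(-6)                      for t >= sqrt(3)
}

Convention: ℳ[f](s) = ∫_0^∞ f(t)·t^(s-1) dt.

(-81*2**(s/2)*s*(s/2 - 3)*(s**2/4 + s + 1) - 162*2**(s/2)*(s/2 - 3)*(s**2/4 + s + 1) - 81*3**(s/2)*s**2*(s/2 - 3)*(s/2 + 1)*log(3)/4 + 81*3**(s/2)*s**2*(s/2 - 3)*(s/2 + 1)*log(2)/4 - 81*3**(s/2)*s*(s/2 - 3)*(s/2 + 1)*log(3)/2 + 81*3**(s/2)*s*(s/2 - 3)*(s/2 + 1)*log(2)/2 + 81*3**(s/2)*s*(s/2 - 3)*(s/2 + 1)/2 + 243*3**(s/2)*s*(s/2 - 3)*(s**2/4 + s + 1)/2 + 162*3**(s/2)*(s/2 - 3)*(s**2/4 + s + 1) + 81*6**(s/2)*s**2*(s/2 - 3)*(s/2 + 1)*log(3)/2 - 81*6**(s/2)*s*(s/2 - 3)*(s/2 + 1) + 81*6**(s/2)*s*(s/2 - 3)*(s/2 + 1)*log(3) - 6**(s/2)*s*(s/2 + 1)*(s**2/4 + s + 1))/(54*2**(s/2)*s*(s/2 - 3)*(s/2 + 1)*(s**2/4 + s + 1))
  -2 < Re(s) < 6

undo the power substitution: t on [0, 1); t + 3 on [1, 3/2); t*log(t) on [3/2, 3); …
slice at 1, sqrt(6)/2, sqrt(3), transform all 4 pieces, and sum them
on [0, 1): add ∫ t**2·t^(s-1) dt
segment [1, sqrt(6)/2) carries (t**2 + 3); integrate it
segment [sqrt(6)/2, sqrt(3)) carries t**2*log(t**2); integrate it
segment [sqrt(3), ∞) carries t**(-6); integrate it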